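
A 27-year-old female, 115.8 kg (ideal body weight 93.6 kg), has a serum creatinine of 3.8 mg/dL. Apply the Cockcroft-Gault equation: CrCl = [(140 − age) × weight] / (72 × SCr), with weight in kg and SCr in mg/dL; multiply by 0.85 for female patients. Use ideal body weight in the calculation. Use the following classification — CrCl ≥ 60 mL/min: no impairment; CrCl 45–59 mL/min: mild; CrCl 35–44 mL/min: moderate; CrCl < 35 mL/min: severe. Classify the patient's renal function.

severe

CrCl = (140 − 27) × 93.6 / (72 × 3.8) × 0.85 = 10576.8 / 273.60 × 0.85 ≈ 32.9 mL/min
33 mL/min falls in the 'severe' range.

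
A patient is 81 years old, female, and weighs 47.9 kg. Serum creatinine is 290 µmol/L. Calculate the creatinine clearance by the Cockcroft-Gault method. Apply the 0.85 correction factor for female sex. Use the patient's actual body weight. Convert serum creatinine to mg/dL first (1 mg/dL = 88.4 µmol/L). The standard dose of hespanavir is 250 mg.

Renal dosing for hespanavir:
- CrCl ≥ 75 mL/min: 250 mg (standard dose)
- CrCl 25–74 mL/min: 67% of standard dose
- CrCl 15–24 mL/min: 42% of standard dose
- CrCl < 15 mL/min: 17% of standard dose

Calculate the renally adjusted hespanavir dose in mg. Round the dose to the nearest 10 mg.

40 mg

SCr = 290 / 88.4 = 3.281 mg/dL
CrCl = (140 − 81) × 47.9 / (72 × 3.281) × 0.85 = 2826.1 / 236.23 × 0.85 ≈ 10.2 mL/min
CrCl ≈ 10 mL/min → bracket < 15 mL/min.
17% of 250 mg = 42.5 mg → 40 mg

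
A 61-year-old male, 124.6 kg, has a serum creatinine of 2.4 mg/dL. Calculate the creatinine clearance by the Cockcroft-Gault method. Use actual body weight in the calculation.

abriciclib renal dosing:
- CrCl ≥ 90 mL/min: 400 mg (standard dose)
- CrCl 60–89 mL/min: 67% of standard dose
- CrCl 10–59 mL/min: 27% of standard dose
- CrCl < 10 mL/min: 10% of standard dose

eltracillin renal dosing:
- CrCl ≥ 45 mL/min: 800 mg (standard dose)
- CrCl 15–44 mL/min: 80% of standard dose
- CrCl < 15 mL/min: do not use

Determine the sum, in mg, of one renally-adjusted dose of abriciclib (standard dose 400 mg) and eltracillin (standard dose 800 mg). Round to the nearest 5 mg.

910 mg

CrCl = (140 − 61) × 124.6 / (72 × 2.4) = 9843.4 / 172.80 ≈ 57.0 mL/min
CrCl ≈ 57 mL/min.
abriciclib: 10–59 mL/min → 27% of 400 mg = 108 mg.
eltracillin: ≥ 45 mL/min → 100% of 800 mg = 800 mg.
Total = 108 + 800 = 908 mg.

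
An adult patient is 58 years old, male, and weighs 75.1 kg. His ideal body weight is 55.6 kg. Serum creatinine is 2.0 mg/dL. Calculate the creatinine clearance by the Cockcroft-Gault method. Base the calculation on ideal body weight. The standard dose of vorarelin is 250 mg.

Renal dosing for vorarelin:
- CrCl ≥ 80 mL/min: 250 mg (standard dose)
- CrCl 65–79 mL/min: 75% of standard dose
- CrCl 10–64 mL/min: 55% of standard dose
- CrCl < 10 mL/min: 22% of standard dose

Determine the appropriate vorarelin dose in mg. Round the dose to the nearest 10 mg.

140 mg

CrCl = (140 − 58) × 55.6 / (72 × 2) = 4559.2 / 144.00 ≈ 31.7 mL/min
CrCl ≈ 32 mL/min → bracket 10–64 mL/min.
55% of 250 mg = 137.5 mg → 140 mg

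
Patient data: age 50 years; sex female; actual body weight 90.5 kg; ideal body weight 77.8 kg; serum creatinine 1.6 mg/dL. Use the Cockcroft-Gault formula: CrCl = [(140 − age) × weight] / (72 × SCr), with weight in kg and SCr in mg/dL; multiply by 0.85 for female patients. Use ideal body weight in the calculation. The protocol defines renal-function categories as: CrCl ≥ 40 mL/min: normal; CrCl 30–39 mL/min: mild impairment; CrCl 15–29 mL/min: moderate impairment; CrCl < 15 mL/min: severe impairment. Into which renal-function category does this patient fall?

normal

CrCl = (140 − 50) × 77.8 / (72 × 1.6) × 0.85 = 7002.0 / 115.20 × 0.85 ≈ 51.7 mL/min
52 mL/min falls in the 'normal' range.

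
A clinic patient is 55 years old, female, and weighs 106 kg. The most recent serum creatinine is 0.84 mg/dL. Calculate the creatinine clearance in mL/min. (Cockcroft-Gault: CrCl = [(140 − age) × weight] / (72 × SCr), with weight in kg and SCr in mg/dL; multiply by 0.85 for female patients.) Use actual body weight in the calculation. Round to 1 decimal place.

CrCl = (140 − 55) × 106 / (72 × 0.84) × 0.85 = 9010.0 / 60.48 × 0.85 ≈ 126.6 mL/min

126.6 mL/min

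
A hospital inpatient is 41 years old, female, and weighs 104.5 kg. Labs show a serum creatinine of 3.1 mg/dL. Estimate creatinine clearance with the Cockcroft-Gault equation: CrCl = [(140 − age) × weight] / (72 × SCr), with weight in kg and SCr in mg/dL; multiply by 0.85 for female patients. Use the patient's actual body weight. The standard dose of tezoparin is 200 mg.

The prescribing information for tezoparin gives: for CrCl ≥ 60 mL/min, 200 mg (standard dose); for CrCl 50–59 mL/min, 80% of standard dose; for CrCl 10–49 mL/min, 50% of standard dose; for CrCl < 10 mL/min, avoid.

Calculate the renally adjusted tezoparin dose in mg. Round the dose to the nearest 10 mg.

100 mg

CrCl = (140 − 41) × 104.5 / (72 × 3.1) × 0.85 = 10345.5 / 223.20 × 0.85 ≈ 39.4 mL/min
CrCl ≈ 39 mL/min → bracket 10–49 mL/min.
50% of 200 mg = 100 mg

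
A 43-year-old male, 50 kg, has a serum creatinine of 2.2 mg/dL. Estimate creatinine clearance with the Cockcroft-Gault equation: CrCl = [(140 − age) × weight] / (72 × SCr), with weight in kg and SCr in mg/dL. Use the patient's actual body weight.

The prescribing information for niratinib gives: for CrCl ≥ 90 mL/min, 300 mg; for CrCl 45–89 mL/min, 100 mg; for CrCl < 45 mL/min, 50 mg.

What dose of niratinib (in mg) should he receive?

CrCl = (140 − 43) × 50 / (72 × 2.2) = 4850.0 / 158.40 ≈ 30.6 mL/min
CrCl ≈ 31 mL/min → bracket < 45 mL/min.
Dose for this bracket: 50 mg.

50 mg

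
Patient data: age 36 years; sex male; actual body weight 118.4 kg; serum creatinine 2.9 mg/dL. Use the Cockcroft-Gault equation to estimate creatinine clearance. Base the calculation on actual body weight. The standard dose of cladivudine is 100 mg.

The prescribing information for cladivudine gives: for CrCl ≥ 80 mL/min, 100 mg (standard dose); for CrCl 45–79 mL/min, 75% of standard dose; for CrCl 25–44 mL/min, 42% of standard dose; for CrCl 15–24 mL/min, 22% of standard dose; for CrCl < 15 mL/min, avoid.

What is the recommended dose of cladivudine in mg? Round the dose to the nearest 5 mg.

75 mg

CrCl = (140 − 36) × 118.4 / (72 × 2.9) = 12313.6 / 208.80 ≈ 59.0 mL/min
CrCl ≈ 59 mL/min → bracket 45–79 mL/min.
75% of 100 mg = 75 mg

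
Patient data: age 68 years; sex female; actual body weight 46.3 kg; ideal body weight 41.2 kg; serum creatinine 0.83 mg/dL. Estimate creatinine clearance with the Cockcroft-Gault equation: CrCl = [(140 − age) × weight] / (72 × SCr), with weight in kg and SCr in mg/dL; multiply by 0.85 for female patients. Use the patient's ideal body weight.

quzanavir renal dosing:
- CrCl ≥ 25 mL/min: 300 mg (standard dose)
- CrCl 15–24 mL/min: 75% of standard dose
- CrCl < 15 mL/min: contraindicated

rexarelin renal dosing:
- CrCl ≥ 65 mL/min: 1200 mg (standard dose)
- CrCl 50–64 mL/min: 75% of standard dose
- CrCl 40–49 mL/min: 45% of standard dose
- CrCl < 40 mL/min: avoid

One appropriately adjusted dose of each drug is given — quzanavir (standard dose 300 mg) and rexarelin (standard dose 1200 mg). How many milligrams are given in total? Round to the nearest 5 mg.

CrCl = (140 − 68) × 41.2 / (72 × 0.83) × 0.85 = 2966.4 / 59.76 × 0.85 ≈ 42.2 mL/min
CrCl ≈ 42 mL/min.
quzanavir: ≥ 25 mL/min → 100% of 300 mg = 300 mg.
rexarelin: 40–49 mL/min → 45% of 1200 mg = 540 mg.
Total = 300 + 540 = 840 mg.

840 mg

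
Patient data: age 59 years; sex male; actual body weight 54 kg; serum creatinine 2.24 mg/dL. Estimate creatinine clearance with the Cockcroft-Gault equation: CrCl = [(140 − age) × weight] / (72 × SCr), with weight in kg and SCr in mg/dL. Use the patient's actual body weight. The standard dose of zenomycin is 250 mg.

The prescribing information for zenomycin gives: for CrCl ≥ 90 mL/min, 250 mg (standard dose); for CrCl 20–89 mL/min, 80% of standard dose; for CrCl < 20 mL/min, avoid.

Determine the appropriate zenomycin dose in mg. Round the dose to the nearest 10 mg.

CrCl = (140 − 59) × 54 / (72 × 2.24) = 4374.0 / 161.28 ≈ 27.1 mL/min
CrCl ≈ 27 mL/min → bracket 20–89 mL/min.
80% of 250 mg = 200 mg

200 mg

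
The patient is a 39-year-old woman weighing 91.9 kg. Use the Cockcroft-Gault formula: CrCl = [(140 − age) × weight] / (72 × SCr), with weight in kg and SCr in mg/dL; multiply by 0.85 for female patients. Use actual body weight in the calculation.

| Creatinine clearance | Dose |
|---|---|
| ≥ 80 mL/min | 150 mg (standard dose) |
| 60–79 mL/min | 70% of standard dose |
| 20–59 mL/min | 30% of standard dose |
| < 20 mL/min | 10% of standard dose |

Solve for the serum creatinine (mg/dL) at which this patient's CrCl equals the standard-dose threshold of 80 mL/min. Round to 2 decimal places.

1.37 mg/dL

Standard dose requires CrCl ≥ 80 mL/min.
Set (140 − 39) × 91.9 × 0.85 / (72 × SCr) = 80
SCr = (140 − 39) × 91.9 × 0.85 / (72 × 80) = 1.370 mg/dL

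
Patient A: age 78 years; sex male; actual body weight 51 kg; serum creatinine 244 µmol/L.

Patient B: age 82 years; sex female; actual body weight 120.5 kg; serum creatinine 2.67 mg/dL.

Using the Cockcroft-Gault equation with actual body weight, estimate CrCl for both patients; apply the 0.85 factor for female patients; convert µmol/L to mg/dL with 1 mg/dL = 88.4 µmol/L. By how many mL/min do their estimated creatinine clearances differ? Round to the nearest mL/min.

Patient A: SCr = 244 / 88.4 = 2.76 mg/dL
Patient A: CrCl = (140 − 78) × 51 / (72 × 2.76) = 3162.0 / 198.72 ≈ 15.9 mL/min
Patient B: CrCl = (140 − 82) × 120.5 / (72 × 2.67) × 0.85 = 6989.0 / 192.24 × 0.85 ≈ 30.9 mL/min
|15.9 − 30.9| = 15.0 mL/min

15 mL/min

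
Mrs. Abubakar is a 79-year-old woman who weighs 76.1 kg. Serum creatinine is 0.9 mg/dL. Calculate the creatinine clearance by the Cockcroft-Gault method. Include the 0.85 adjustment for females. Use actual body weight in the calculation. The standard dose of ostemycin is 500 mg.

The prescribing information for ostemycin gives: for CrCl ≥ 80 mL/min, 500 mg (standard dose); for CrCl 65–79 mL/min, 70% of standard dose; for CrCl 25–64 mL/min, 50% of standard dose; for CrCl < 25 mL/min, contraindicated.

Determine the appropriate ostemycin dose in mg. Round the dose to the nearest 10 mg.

250 mg

CrCl = (140 − 79) × 76.1 / (72 × 0.9) × 0.85 = 4642.1 / 64.80 × 0.85 ≈ 60.9 mL/min
CrCl ≈ 61 mL/min → bracket 25–64 mL/min.
50% of 500 mg = 250 mg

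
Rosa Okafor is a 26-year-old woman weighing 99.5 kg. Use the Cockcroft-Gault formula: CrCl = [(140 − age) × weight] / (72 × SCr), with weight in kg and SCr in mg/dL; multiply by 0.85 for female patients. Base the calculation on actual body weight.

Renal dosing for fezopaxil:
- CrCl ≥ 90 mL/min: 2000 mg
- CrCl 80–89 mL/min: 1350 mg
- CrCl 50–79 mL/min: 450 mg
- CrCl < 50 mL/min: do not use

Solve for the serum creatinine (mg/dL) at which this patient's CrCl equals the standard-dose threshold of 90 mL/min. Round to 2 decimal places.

Standard dose requires CrCl ≥ 90 mL/min.
Set (140 − 26) × 99.5 × 0.85 / (72 × SCr) = 90
SCr = (140 − 26) × 99.5 × 0.85 / (72 × 90) = 1.488 mg/dL

1.49 mg/dL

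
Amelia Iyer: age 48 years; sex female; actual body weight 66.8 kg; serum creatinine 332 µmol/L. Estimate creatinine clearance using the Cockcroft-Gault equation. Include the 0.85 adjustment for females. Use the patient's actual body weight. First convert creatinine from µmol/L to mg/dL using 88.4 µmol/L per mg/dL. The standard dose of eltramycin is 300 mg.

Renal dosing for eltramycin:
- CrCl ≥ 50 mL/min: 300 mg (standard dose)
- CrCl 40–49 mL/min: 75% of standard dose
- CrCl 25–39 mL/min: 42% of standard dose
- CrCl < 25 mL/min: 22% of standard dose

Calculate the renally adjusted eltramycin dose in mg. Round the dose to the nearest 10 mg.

70 mg

SCr = 332 / 88.4 = 3.756 mg/dL
CrCl = (140 − 48) × 66.8 / (72 × 3.756) × 0.85 = 6145.6 / 270.43 × 0.85 ≈ 19.3 mL/min
CrCl ≈ 19 mL/min → bracket < 25 mL/min.
22% of 300 mg = 66 mg → 70 mg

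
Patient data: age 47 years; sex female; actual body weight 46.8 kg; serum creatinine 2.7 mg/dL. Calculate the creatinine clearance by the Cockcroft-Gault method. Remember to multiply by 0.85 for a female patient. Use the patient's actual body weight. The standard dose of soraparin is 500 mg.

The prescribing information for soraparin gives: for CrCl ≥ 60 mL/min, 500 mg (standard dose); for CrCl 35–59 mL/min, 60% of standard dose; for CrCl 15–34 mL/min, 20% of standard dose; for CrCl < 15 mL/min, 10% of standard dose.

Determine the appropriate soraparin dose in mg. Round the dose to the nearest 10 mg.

CrCl = (140 − 47) × 46.8 / (72 × 2.7) × 0.85 = 4352.4 / 194.40 × 0.85 ≈ 19.0 mL/min
CrCl ≈ 19 mL/min → bracket 15–34 mL/min.
20% of 500 mg = 100 mg

100 mg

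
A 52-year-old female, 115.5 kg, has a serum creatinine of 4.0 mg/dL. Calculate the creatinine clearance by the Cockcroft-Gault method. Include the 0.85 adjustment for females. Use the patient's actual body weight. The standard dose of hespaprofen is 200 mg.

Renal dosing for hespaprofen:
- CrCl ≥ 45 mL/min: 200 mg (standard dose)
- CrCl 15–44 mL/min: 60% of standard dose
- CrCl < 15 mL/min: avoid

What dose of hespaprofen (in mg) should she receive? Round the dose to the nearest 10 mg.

120 mg

CrCl = (140 − 52) × 115.5 / (72 × 4) × 0.85 = 10164.0 / 288.00 × 0.85 ≈ 30.0 mL/min
CrCl ≈ 30 mL/min → bracket 15–44 mL/min.
60% of 200 mg = 120 mg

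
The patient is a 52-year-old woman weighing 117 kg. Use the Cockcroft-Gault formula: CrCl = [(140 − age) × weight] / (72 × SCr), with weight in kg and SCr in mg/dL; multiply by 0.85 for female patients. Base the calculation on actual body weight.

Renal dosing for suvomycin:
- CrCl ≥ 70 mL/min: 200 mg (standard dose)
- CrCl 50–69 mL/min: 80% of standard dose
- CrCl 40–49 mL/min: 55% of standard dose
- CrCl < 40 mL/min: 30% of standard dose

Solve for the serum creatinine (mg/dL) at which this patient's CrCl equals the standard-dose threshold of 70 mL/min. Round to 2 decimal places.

Standard dose requires CrCl ≥ 70 mL/min.
Set (140 − 52) × 117 × 0.85 / (72 × SCr) = 70
SCr = (140 − 52) × 117 × 0.85 / (72 × 70) = 1.736 mg/dL

1.74 mg/dL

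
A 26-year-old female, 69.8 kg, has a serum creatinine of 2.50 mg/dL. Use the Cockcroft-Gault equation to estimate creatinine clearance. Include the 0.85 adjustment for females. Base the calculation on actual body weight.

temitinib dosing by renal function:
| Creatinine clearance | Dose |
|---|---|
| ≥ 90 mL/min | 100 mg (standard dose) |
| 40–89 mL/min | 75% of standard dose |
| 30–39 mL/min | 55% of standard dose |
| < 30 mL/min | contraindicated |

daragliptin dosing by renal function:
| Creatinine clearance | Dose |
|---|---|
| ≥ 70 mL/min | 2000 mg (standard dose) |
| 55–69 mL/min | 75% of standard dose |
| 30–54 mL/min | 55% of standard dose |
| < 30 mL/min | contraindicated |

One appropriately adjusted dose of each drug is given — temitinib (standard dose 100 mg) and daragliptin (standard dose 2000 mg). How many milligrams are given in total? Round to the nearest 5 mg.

1155 mg

CrCl = (140 − 26) × 69.8 / (72 × 2.5) × 0.85 = 7957.2 / 180.00 × 0.85 ≈ 37.6 mL/min
CrCl ≈ 38 mL/min.
temitinib: 30–39 mL/min → 55% of 100 mg = 55 mg.
daragliptin: 30–54 mL/min → 55% of 2000 mg = 1100 mg.
Total = 55 + 1100 = 1155 mg.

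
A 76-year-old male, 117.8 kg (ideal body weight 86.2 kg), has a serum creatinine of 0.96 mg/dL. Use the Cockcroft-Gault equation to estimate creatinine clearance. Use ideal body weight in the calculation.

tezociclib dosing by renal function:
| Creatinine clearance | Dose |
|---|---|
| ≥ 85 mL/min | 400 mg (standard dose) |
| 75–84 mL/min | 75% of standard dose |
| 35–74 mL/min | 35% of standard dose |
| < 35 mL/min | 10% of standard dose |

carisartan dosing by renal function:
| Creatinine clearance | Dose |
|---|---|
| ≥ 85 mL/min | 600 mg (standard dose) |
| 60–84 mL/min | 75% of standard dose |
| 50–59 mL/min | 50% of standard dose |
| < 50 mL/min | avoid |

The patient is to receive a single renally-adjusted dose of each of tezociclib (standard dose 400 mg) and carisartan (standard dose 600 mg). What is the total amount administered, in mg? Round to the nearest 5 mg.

750 mg

CrCl = (140 − 76) × 86.2 / (72 × 0.96) = 5516.8 / 69.12 ≈ 79.8 mL/min
CrCl ≈ 80 mL/min.
tezociclib: 75–84 mL/min → 75% of 400 mg = 300 mg.
carisartan: 60–84 mL/min → 75% of 600 mg = 450 mg.
Total = 300 + 450 = 750 mg.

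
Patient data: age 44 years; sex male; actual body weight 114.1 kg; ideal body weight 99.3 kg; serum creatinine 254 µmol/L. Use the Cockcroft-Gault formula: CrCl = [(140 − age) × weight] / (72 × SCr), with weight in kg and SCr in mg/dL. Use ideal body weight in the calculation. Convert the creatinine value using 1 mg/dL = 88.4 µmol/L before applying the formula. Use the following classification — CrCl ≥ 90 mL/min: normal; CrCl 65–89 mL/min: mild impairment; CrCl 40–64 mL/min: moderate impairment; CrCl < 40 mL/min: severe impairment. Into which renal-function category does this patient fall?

SCr = 254 / 88.4 = 2.873 mg/dL
CrCl = (140 − 44) × 99.3 / (72 × 2.873) = 9532.8 / 206.86 ≈ 46.1 mL/min
46 mL/min falls in the 'moderate impairment' range.

moderate impairment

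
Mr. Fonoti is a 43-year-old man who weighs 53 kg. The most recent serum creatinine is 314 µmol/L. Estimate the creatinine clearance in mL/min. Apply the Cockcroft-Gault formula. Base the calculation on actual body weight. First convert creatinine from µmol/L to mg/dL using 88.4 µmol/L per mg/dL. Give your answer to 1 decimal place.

SCr = 314 / 88.4 = 3.552 mg/dL
CrCl = (140 − 43) × 53 / (72 × 3.552) = 5141.0 / 255.74 ≈ 20.1 mL/min

20.1 mL/min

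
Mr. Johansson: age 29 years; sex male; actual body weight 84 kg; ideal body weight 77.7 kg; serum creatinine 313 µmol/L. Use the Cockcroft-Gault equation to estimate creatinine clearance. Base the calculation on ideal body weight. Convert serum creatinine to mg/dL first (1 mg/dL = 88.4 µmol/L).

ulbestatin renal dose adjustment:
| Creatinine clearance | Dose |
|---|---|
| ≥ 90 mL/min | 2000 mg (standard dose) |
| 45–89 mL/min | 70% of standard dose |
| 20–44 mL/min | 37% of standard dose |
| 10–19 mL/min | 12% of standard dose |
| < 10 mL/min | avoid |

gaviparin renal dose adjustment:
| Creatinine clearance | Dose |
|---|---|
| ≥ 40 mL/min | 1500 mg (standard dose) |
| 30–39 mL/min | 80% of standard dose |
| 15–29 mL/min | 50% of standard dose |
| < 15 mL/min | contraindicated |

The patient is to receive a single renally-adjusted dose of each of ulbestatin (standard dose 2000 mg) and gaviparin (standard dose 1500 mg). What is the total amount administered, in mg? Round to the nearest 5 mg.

SCr = 313 / 88.4 = 3.541 mg/dL
CrCl = (140 − 29) × 77.7 / (72 × 3.541) = 8624.7 / 254.95 ≈ 33.8 mL/min
CrCl ≈ 34 mL/min.
ulbestatin: 20–44 mL/min → 37% of 2000 mg = 740 mg.
gaviparin: 30–39 mL/min → 80% of 1500 mg = 1200 mg.
Total = 740 + 1200 = 1940 mg.

1940 mg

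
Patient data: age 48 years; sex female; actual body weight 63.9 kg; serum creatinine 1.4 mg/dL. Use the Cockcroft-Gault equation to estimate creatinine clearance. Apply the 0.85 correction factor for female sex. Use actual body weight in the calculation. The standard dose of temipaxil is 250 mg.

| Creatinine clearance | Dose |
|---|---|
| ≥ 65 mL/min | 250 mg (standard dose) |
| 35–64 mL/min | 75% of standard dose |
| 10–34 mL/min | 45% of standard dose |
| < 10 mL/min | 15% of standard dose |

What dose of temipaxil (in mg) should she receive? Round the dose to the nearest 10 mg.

190 mg

CrCl = (140 − 48) × 63.9 / (72 × 1.4) × 0.85 = 5878.8 / 100.80 × 0.85 ≈ 49.6 mL/min
CrCl ≈ 50 mL/min → bracket 35–64 mL/min.
75% of 250 mg = 187.5 mg → 190 mg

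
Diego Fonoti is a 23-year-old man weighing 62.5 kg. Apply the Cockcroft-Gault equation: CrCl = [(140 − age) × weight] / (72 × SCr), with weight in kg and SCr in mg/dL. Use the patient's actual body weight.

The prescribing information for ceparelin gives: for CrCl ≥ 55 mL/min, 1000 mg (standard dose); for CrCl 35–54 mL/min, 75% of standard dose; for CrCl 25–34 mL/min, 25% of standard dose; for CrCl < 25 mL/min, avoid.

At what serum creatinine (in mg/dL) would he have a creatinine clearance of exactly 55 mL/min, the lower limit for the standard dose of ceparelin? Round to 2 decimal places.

1.85 mg/dL

Standard dose requires CrCl ≥ 55 mL/min.
Set (140 − 23) × 62.5 / (72 × SCr) = 55
SCr = (140 − 23) × 62.5 / (72 × 55) = 1.847 mg/dL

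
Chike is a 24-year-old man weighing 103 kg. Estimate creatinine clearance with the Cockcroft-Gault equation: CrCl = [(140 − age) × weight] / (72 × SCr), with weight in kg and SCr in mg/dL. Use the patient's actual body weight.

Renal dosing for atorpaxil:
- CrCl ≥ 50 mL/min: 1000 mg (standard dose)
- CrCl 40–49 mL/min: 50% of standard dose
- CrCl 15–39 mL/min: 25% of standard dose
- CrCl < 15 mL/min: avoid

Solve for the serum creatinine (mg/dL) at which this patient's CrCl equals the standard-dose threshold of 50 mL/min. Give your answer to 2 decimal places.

3.32 mg/dL

Standard dose requires CrCl ≥ 50 mL/min.
Set (140 − 24) × 103 / (72 × SCr) = 50
SCr = (140 − 24) × 103 / (72 × 50) = 3.319 mg/dL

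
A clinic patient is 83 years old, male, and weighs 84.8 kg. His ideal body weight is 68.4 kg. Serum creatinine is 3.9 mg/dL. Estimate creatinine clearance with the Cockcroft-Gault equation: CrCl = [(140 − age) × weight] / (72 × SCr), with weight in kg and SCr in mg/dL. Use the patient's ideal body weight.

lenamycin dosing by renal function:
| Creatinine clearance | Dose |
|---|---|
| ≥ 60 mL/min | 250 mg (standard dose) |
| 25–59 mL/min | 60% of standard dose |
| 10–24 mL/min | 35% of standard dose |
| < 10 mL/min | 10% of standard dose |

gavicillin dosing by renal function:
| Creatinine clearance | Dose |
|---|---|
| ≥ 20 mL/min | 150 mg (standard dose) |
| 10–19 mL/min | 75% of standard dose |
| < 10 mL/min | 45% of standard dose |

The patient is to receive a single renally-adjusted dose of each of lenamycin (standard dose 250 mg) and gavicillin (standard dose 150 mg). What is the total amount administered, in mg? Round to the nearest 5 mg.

CrCl = (140 − 83) × 68.4 / (72 × 3.9) = 3898.8 / 280.80 ≈ 13.9 mL/min
CrCl ≈ 14 mL/min.
lenamycin: 10–24 mL/min → 35% of 250 mg = 87.5 mg.
gavicillin: 10–19 mL/min → 75% of 150 mg = 112.5 mg.
Total = 87.5 + 112.5 = 200 mg.

200 mg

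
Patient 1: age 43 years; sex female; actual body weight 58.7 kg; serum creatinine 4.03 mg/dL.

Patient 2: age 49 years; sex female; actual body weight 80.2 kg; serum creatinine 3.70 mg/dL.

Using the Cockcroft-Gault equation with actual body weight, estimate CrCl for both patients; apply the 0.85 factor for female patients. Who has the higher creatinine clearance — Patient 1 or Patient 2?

Patient 2

Patient 1: CrCl = (140 − 43) × 58.7 / (72 × 4.03) × 0.85 = 5693.9 / 290.16 × 0.85 ≈ 16.7 mL/min
Patient 2: CrCl = (140 − 49) × 80.2 / (72 × 3.7) × 0.85 = 7298.2 / 266.40 × 0.85 ≈ 23.3 mL/min
16.7 vs 23.3 mL/min → Patient 2 is higher.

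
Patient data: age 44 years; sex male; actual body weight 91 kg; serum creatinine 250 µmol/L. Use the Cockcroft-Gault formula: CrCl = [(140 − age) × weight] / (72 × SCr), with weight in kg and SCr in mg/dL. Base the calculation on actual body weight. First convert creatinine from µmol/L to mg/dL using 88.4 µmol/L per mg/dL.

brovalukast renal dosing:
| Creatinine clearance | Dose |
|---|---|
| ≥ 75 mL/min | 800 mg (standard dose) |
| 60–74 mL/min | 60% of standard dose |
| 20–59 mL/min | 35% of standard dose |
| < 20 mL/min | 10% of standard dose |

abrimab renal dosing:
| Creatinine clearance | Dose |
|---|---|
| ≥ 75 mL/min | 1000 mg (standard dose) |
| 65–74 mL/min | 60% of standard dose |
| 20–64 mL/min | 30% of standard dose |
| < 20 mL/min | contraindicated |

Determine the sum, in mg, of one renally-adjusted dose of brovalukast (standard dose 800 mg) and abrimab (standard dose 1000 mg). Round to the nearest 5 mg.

SCr = 250 / 88.4 = 2.828 mg/dL
CrCl = (140 − 44) × 91 / (72 × 2.828) = 8736.0 / 203.62 ≈ 42.9 mL/min
CrCl ≈ 43 mL/min.
brovalukast: 20–59 mL/min → 35% of 800 mg = 280 mg.
abrimab: 20–64 mL/min → 30% of 1000 mg = 300 mg.
Total = 280 + 300 = 580 mg.

580 mg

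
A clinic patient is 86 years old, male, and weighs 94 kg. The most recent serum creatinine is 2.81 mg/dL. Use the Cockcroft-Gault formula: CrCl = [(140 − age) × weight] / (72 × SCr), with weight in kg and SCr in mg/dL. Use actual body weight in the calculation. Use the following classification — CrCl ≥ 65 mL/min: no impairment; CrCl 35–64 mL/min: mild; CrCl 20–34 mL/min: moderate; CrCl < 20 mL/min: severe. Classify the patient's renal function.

moderate

CrCl = (140 − 86) × 94 / (72 × 2.81) = 5076.0 / 202.32 ≈ 25.1 mL/min
25 mL/min falls in the 'moderate' range.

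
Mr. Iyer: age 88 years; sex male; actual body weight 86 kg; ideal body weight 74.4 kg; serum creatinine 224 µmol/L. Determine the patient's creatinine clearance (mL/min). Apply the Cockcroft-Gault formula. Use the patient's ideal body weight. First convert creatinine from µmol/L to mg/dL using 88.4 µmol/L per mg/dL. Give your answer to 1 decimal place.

21.2 mL/min

SCr = 224 / 88.4 = 2.534 mg/dL
CrCl = (140 − 88) × 74.4 / (72 × 2.534) = 3868.8 / 182.45 ≈ 21.2 mL/min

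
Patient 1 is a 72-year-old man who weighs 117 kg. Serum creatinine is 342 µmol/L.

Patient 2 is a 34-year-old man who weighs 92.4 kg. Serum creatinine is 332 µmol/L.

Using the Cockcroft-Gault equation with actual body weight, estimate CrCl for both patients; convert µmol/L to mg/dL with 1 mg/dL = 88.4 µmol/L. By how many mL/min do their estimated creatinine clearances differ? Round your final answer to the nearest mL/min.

Patient 1: SCr = 342 / 88.4 = 3.869 mg/dL
Patient 1: CrCl = (140 − 72) × 117 / (72 × 3.869) = 7956.0 / 278.57 ≈ 28.6 mL/min
Patient 2: SCr = 332 / 88.4 = 3.756 mg/dL
Patient 2: CrCl = (140 − 34) × 92.4 / (72 × 3.756) = 9794.4 / 270.43 ≈ 36.2 mL/min
|28.6 − 36.2| = 7.6 mL/min

8 mL/min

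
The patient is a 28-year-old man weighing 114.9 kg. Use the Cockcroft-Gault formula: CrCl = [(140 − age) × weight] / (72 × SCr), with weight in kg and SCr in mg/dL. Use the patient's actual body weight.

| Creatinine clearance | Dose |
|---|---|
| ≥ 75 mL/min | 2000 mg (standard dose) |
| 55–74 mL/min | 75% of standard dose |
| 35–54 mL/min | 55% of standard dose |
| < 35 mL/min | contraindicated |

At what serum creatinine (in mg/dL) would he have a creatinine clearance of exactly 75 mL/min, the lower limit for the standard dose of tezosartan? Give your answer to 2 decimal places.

2.38 mg/dL

Standard dose requires CrCl ≥ 75 mL/min.
Set (140 − 28) × 114.9 / (72 × SCr) = 75
SCr = (140 − 28) × 114.9 / (72 × 75) = 2.383 mg/dL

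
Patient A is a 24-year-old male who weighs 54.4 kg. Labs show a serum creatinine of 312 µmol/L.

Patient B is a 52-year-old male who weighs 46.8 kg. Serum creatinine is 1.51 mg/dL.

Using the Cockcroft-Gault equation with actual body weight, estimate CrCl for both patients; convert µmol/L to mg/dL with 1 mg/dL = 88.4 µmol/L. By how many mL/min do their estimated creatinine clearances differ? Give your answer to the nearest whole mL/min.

13 mL/min

Patient A: SCr = 312 / 88.4 = 3.529 mg/dL
Patient A: CrCl = (140 − 24) × 54.4 / (72 × 3.529) = 6310.4 / 254.09 ≈ 24.8 mL/min
Patient B: CrCl = (140 − 52) × 46.8 / (72 × 1.51) = 4118.4 / 108.72 ≈ 37.9 mL/min
|24.8 − 37.9| = 13.1 mL/min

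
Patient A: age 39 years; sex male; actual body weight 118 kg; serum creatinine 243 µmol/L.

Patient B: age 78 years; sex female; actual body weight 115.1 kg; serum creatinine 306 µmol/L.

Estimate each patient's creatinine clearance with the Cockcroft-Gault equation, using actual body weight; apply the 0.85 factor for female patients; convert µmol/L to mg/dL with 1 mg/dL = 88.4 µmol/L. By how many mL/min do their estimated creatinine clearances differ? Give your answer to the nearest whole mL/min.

36 mL/min

Patient A: SCr = 243 / 88.4 = 2.749 mg/dL
Patient A: CrCl = (140 − 39) × 118 / (72 × 2.749) = 11918.0 / 197.93 ≈ 60.2 mL/min
Patient B: SCr = 306 / 88.4 = 3.462 mg/dL
Patient B: CrCl = (140 − 78) × 115.1 / (72 × 3.462) × 0.85 = 7136.2 / 249.26 × 0.85 ≈ 24.3 mL/min
|60.2 − 24.3| = 35.9 mL/min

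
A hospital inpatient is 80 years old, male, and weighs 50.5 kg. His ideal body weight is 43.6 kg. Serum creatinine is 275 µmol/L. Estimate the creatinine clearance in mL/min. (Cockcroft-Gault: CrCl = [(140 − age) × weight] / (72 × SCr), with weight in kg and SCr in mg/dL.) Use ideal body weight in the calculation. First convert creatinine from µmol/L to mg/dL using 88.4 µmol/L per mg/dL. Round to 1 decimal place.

SCr = 275 / 88.4 = 3.111 mg/dL
CrCl = (140 − 80) × 43.6 / (72 × 3.111) = 2616.0 / 223.99 ≈ 11.7 mL/min

11.7 mL/min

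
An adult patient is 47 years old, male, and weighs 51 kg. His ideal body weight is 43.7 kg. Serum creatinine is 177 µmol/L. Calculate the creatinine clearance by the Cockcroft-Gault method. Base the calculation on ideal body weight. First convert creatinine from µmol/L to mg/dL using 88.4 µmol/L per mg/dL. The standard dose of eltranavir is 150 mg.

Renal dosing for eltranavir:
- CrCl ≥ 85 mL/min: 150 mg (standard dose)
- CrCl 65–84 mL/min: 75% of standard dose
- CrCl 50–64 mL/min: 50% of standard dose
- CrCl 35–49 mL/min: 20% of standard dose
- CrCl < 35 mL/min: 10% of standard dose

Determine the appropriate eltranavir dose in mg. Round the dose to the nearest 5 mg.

15 mg

SCr = 177 / 88.4 = 2.002 mg/dL
CrCl = (140 − 47) × 43.7 / (72 × 2.002) = 4064.1 / 144.14 ≈ 28.2 mL/min
CrCl ≈ 28 mL/min → bracket < 35 mL/min.
10% of 150 mg = 15 mg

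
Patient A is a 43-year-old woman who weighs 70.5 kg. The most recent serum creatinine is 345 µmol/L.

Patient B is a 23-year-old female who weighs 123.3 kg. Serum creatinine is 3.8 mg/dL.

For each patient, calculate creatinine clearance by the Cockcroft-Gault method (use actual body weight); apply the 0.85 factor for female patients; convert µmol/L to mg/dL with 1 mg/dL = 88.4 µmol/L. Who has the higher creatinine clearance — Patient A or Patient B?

Patient A: SCr = 345 / 88.4 = 3.903 mg/dL
Patient A: CrCl = (140 − 43) × 70.5 / (72 × 3.903) × 0.85 = 6838.5 / 281.02 × 0.85 ≈ 20.7 mL/min
Patient B: CrCl = (140 − 23) × 123.3 / (72 × 3.8) × 0.85 = 14426.1 / 273.60 × 0.85 ≈ 44.8 mL/min
20.7 vs 44.8 mL/min → Patient B is higher.

Patient B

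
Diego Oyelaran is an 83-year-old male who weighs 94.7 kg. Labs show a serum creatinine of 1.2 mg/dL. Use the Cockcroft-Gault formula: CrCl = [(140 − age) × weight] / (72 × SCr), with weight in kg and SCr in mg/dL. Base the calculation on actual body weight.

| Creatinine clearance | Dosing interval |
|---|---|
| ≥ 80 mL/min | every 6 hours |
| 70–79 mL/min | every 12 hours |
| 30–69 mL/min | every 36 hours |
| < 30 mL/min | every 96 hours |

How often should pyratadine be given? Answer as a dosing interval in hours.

CrCl = (140 − 83) × 94.7 / (72 × 1.2) = 5397.9 / 86.40 ≈ 62.5 mL/min
CrCl ≈ 62 mL/min → bracket 30–69 mL/min → every 36 hours.

every 36 hours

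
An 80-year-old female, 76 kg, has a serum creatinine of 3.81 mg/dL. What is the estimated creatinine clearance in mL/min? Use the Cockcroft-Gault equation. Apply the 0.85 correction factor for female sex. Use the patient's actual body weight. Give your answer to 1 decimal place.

14.1 mL/min

CrCl = (140 − 80) × 76 / (72 × 3.81) × 0.85 = 4560.0 / 274.32 × 0.85 ≈ 14.1 mL/min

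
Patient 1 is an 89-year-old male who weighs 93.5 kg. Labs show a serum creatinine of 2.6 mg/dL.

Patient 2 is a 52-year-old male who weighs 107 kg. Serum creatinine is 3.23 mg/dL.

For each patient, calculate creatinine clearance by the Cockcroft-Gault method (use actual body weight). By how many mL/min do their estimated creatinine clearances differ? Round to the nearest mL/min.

15 mL/min

Patient 1: CrCl = (140 − 89) × 93.5 / (72 × 2.6) = 4768.5 / 187.20 ≈ 25.5 mL/min
Patient 2: CrCl = (140 − 52) × 107 / (72 × 3.23) = 9416.0 / 232.56 ≈ 40.5 mL/min
|25.5 − 40.5| = 15.0 mL/min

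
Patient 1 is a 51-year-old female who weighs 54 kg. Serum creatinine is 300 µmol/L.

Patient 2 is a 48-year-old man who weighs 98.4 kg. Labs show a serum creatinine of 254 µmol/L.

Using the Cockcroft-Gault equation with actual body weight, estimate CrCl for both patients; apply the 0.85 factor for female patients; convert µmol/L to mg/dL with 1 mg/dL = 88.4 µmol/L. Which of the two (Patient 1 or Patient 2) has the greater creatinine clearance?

Patient 2

Patient 1: SCr = 300 / 88.4 = 3.394 mg/dL
Patient 1: CrCl = (140 − 51) × 54 / (72 × 3.394) × 0.85 = 4806.0 / 244.37 × 0.85 ≈ 16.7 mL/min
Patient 2: SCr = 254 / 88.4 = 2.873 mg/dL
Patient 2: CrCl = (140 − 48) × 98.4 / (72 × 2.873) = 9052.8 / 206.86 ≈ 43.8 mL/min
16.7 vs 43.8 mL/min → Patient 2 is higher.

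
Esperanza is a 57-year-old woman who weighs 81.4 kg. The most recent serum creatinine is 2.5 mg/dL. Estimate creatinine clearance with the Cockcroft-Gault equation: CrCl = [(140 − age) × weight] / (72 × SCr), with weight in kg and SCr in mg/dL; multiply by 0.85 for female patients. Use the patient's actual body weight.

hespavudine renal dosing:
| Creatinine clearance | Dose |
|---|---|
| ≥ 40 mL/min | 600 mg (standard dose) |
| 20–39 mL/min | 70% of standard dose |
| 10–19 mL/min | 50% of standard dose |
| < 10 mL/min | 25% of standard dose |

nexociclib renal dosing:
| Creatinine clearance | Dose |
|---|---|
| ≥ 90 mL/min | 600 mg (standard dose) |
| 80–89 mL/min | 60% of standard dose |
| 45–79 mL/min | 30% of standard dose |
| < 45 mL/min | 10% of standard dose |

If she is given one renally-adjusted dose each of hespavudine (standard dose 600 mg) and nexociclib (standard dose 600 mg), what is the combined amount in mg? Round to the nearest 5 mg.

480 mg

CrCl = (140 − 57) × 81.4 / (72 × 2.5) × 0.85 = 6756.2 / 180.00 × 0.85 ≈ 31.9 mL/min
CrCl ≈ 32 mL/min.
hespavudine: 20–39 mL/min → 70% of 600 mg = 420 mg.
nexociclib: < 45 mL/min → 10% of 600 mg = 60 mg.
Total = 420 + 60 = 480 mg.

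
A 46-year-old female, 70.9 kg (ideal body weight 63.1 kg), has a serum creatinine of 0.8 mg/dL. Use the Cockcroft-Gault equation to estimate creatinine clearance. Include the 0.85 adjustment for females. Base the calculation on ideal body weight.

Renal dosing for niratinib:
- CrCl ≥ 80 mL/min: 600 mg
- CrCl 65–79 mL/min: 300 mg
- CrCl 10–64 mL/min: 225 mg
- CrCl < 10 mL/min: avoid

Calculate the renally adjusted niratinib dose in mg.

CrCl = (140 − 46) × 63.1 / (72 × 0.8) × 0.85 = 5931.4 / 57.60 × 0.85 ≈ 87.5 mL/min
CrCl ≈ 88 mL/min → bracket ≥ 80 mL/min.
Dose for this bracket: 600 mg.

600 mg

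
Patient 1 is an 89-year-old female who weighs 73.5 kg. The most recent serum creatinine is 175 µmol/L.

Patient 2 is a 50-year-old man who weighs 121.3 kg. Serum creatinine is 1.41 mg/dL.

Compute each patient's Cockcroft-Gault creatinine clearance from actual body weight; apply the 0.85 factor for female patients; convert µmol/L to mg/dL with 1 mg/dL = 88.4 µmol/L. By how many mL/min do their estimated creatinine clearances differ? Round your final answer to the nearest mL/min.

85 mL/min

Patient 1: SCr = 175 / 88.4 = 1.98 mg/dL
Patient 1: CrCl = (140 − 89) × 73.5 / (72 × 1.98) × 0.85 = 3748.5 / 142.56 × 0.85 ≈ 22.4 mL/min
Patient 2: CrCl = (140 − 50) × 121.3 / (72 × 1.41) = 10917.0 / 101.52 ≈ 107.5 mL/min
|22.4 − 107.5| = 85.1 mL/min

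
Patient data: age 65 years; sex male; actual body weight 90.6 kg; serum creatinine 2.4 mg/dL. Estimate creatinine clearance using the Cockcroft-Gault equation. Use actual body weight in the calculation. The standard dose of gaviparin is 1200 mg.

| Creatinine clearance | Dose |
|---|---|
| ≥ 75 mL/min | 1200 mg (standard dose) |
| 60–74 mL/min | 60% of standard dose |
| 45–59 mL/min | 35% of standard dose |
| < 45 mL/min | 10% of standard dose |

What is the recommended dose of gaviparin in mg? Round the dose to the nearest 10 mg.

120 mg

CrCl = (140 − 65) × 90.6 / (72 × 2.4) = 6795.0 / 172.80 ≈ 39.3 mL/min
CrCl ≈ 39 mL/min → bracket < 45 mL/min.
10% of 1200 mg = 120 mg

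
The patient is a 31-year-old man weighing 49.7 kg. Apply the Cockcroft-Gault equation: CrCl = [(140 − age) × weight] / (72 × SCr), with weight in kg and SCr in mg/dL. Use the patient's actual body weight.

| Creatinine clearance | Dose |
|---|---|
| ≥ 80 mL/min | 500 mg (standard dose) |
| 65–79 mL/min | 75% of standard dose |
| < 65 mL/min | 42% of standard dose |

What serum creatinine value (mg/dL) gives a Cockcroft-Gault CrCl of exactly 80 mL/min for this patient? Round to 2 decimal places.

Standard dose requires CrCl ≥ 80 mL/min.
Set (140 − 31) × 49.7 / (72 × SCr) = 80
SCr = (140 − 31) × 49.7 / (72 × 80) = 0.941 mg/dL

0.94 mg/dL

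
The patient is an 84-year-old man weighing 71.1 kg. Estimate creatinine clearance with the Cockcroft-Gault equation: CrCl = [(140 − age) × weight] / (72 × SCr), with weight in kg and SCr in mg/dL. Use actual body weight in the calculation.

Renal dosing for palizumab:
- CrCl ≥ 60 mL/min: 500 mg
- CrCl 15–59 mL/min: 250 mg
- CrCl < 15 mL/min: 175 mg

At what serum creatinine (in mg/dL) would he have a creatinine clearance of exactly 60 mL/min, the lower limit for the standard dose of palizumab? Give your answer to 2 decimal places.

Standard dose requires CrCl ≥ 60 mL/min.
Set (140 − 84) × 71.1 / (72 × SCr) = 60
SCr = (140 − 84) × 71.1 / (72 × 60) = 0.922 mg/dL

0.92 mg/dL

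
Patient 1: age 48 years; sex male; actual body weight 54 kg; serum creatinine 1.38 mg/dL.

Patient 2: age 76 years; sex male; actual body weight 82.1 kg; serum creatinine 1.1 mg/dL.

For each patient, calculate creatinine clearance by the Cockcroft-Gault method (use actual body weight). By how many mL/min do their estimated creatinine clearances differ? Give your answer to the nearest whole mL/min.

16 mL/min

Patient 1: CrCl = (140 − 48) × 54 / (72 × 1.38) = 4968.0 / 99.36 ≈ 50.0 mL/min
Patient 2: CrCl = (140 − 76) × 82.1 / (72 × 1.1) = 5254.4 / 79.20 ≈ 66.3 mL/min
|50.0 − 66.3| = 16.3 mL/min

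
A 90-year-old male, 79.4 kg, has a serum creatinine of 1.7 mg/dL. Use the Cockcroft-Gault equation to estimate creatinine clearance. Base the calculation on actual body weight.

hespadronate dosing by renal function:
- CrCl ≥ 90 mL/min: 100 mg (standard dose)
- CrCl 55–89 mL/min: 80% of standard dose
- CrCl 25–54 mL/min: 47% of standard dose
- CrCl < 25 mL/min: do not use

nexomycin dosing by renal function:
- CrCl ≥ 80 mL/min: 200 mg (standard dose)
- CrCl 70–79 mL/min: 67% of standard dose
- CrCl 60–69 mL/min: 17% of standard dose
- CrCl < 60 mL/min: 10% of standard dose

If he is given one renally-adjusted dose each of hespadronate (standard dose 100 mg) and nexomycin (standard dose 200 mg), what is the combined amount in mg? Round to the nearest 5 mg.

CrCl = (140 − 90) × 79.4 / (72 × 1.7) = 3970.0 / 122.40 ≈ 32.4 mL/min
CrCl ≈ 32 mL/min.
hespadronate: 25–54 mL/min → 47% of 100 mg = 47 mg.
nexomycin: < 60 mL/min → 10% of 200 mg = 20 mg.
Total = 47 + 20 = 67 mg.

65 mg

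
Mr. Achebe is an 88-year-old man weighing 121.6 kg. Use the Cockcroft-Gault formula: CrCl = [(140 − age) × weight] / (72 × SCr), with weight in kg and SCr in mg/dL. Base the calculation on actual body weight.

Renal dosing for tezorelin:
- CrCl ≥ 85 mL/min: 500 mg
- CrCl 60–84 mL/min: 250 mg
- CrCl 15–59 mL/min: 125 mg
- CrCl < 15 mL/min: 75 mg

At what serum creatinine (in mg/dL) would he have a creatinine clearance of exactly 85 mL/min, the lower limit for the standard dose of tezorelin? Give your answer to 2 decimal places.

Standard dose requires CrCl ≥ 85 mL/min.
Set (140 − 88) × 121.6 / (72 × SCr) = 85
SCr = (140 − 88) × 121.6 / (72 × 85) = 1.033 mg/dL

1.03 mg/dL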